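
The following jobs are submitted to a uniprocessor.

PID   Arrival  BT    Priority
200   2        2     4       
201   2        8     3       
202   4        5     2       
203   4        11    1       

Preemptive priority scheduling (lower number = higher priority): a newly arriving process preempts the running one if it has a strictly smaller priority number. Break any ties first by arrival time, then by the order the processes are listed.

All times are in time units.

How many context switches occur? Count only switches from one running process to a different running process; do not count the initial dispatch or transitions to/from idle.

Gantt: | idle 0-2 | 201 2-4 | 203 4-15 | 202 15-20 | 201 20-26 | 200 26-28 |
Completion: 200=28  201=26  202=20  203=15

4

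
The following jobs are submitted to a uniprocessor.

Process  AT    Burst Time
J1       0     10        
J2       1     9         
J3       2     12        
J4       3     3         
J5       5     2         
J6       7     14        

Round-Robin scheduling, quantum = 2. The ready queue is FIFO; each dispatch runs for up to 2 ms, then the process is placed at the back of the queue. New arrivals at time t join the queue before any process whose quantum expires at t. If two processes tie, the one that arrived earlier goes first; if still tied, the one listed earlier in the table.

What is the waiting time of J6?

29

Timeline: | J1 0-2 | J2 2-4 | J3 4-6 | J1 6-8 | J4 8-10 | J2 10-12 | J5 12-14 | J3 14-16 | J6 16-18 | J1 18-20 | J4 20-21 | J2 21-23 | J3 23-25 | J6 25-27 | J1 27-29 | J2 29-31 | J3 31-33 | J6 33-35 | J1 35-37 | J2 37-38 | J3 38-40 | J6 40-42 | J3 42-44 | J6 44-50 |
Completion: J1=37  J2=38  J3=44  J4=21  J5=14  J6=50
Waiting(J6) = turnaround − burst = 43 − 14 = 29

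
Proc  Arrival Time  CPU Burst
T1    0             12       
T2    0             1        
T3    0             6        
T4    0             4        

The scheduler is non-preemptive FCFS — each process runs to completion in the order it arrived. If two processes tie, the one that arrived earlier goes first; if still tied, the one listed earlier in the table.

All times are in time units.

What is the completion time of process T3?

Timeline: | T1 0-12 | T2 12-13 | T3 13-19 | T4 19-23 |
Completion: T1=12  T2=13  T3=19  T4=23

19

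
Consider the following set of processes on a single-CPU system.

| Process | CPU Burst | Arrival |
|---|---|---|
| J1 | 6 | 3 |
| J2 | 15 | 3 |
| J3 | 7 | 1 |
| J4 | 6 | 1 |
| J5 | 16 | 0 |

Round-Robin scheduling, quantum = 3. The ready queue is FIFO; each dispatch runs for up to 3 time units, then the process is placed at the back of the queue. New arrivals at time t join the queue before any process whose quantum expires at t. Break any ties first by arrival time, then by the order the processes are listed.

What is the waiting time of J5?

Gantt: | J5 0-3 | J3 3-6 | J4 6-9 | J1 9-12 | J2 12-15 | J5 15-18 | J3 18-21 | J4 21-24 | J1 24-27 | J2 27-30 | J5 30-33 | J3 33-34 | J2 34-37 | J5 37-40 | J2 40-43 | J5 43-46 | J2 46-49 | J5 49-50 |
Completion: J1=27  J2=49  J3=34  J4=24  J5=50
Turnaround (C−A): J1=24  J2=46  J3=33  J4=23  J5=50
Waiting(J5) = turnaround − burst = 50 − 16 = 34

34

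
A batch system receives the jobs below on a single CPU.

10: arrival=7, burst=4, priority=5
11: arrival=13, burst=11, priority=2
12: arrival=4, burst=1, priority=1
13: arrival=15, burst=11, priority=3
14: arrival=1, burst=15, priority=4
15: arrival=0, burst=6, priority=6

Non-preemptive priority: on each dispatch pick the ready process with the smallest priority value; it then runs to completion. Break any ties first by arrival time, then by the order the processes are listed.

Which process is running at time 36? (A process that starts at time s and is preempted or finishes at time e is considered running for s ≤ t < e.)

Timeline: | 15 0-6 | 12 6-7 | 14 7-22 | 11 22-33 | 13 33-44 | 10 44-48 |
Completion: 10=48  11=33  12=7  13=44  14=22  15=6
Turnaround (C−A): 10=41  11=20  12=3  13=29  14=21  15=6

13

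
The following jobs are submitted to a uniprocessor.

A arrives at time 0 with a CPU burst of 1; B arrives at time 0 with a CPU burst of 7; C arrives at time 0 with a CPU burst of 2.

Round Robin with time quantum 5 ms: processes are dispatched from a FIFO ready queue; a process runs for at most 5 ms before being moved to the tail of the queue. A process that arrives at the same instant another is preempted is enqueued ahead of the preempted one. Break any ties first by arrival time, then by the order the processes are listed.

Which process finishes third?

B

Gantt: | A 0-1 | B 1-6 | C 6-8 | B 8-10 |
Completion: A=1  B=10  C=8
Finish order: A → C → B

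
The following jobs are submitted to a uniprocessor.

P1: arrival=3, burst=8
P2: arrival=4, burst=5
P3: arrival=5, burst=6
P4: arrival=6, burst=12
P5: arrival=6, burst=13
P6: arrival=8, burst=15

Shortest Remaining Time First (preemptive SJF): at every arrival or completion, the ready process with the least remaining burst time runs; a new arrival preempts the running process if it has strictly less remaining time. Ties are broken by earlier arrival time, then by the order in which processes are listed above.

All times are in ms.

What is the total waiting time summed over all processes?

Gantt: | idle 0-3 | P1 3-4 | P2 4-9 | P3 9-15 | P1 15-22 | P4 22-34 | P5 34-47 | P6 47-62 |
Completion: P1=22  P2=9  P3=15  P4=34  P5=47  P6=62
Turnaround (C−A): P1=19  P2=5  P3=10  P4=28  P5=41  P6=54
Waiting = turnaround − burst: P1=11, P2=0, P3=4, P4=16, P5=28, P6=39
Total waiting = 11 + 0 + 4 + 16 + 28 + 39 = 98

98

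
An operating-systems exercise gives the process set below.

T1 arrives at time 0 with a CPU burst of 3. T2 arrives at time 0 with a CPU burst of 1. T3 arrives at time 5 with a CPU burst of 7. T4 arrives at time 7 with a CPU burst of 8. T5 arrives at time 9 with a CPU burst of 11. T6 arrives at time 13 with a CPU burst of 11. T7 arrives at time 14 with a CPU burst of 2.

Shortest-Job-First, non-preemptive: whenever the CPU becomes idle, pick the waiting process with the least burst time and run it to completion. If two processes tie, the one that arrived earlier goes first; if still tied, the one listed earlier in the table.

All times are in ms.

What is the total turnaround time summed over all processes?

Timeline: | T2 0-1 | T1 1-4 | idle 4-5 | T3 5-12 | T4 12-20 | T7 20-22 | T5 22-33 | T6 33-44 |
Completion: T1=4  T2=1  T3=12  T4=20  T5=33  T6=44  T7=22
Turnaround (C−A): T1=4  T2=1  T3=7  T4=13  T5=24  T6=31  T7=8
Turnaround = completion − arrival: T1=4, T2=1, T3=7, T4=13, T5=24, T6=31, T7=8
Total turnaround = 4 + 1 + 7 + 13 + 24 + 31 + 8 = 88

88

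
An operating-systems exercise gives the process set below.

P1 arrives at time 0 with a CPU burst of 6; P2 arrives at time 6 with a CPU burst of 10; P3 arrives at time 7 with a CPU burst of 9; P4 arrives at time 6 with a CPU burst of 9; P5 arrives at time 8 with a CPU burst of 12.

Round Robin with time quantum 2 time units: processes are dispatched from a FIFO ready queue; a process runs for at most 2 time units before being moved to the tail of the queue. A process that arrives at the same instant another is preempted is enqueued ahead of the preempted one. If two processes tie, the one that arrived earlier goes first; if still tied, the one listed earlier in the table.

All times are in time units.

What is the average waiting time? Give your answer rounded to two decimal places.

Gantt: | P1 0-6 | P2 6-8 | P4 8-10 | P3 10-12 | P5 12-14 | P2 14-16 | P4 16-18 | P3 18-20 | P5 20-22 | P2 22-24 | P4 24-26 | P3 26-28 | P5 28-30 | P2 30-32 | P4 32-34 | P3 34-36 | P5 36-38 | P2 38-40 | P4 40-41 | P3 41-42 | P5 42-46 |
Completion: P1=6  P2=40  P3=42  P4=41  P5=46
Turnaround (C−A): P1=6  P2=34  P3=35  P4=35  P5=38
Waiting times: P1=0, P2=24, P3=26, P4=26, P5=26
Average waiting = (0+24+26+26+26) / 5 = 102/5 = 20.40

20.40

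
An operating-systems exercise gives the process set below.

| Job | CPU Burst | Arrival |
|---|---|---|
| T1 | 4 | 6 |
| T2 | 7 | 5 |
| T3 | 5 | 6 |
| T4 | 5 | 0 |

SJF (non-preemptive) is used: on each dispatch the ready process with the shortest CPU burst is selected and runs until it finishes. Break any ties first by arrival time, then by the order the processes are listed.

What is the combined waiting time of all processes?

Timeline: | T4 0-5 | T2 5-12 | T1 12-16 | T3 16-21 |
Completion: T1=16  T2=12  T3=21  T4=5
Turnaround (C−A): T1=10  T2=7  T3=15  T4=5
Waiting = turnaround − burst: T1=6, T2=0, T3=10, T4=0
Total waiting = 6 + 0 + 10 + 0 = 16

16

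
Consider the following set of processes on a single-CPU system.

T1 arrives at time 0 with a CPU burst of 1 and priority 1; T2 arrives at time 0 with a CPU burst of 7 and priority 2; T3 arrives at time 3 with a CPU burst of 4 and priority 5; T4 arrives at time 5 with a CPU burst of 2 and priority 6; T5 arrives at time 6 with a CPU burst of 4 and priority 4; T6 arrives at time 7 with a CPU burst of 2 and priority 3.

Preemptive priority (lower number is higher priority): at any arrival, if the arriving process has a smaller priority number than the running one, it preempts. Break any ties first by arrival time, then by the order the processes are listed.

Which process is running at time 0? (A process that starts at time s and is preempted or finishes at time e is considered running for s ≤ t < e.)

T1

Gantt: | T1 0-1 | T2 1-8 | T6 8-10 | T5 10-14 | T3 14-18 | T4 18-20 |
Completion: T1=1  T2=8  T3=18  T4=20  T5=14  T6=10
Turnaround (C−A): T1=1  T2=8  T3=15  T4=15  T5=8  T6=3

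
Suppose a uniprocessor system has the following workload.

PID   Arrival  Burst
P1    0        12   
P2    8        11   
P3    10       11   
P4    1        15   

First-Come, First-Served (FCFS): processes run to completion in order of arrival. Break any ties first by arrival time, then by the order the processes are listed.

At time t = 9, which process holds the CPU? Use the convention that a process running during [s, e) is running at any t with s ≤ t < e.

P1

Schedule: | P1 0-12 | P4 12-27 | P2 27-38 | P3 38-49 |
Completion: P1=12  P2=38  P3=49  P4=27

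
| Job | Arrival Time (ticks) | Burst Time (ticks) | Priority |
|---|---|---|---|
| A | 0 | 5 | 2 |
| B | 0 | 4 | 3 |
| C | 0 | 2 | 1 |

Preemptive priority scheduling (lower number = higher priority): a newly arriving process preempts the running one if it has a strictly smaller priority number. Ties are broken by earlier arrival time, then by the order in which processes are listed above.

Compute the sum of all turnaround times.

Schedule: | C 0-2 | A 2-7 | B 7-11 |
Completion: A=7  B=11  C=2
Turnaround = completion − arrival: A=7, B=11, C=2
Total turnaround = 7 + 11 + 2 = 20

20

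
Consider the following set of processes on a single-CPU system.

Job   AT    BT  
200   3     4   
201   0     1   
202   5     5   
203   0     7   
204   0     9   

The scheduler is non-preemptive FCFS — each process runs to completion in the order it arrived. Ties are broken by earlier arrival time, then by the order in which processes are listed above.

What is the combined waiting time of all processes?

39

Gantt: | 201 0-1 | 203 1-8 | 204 8-17 | 200 17-21 | 202 21-26 |
Completion: 200=21  201=1  202=26  203=8  204=17
Turnaround (C−A): 200=18  201=1  202=21  203=8  204=17
Waiting = turnaround − burst: 200=14, 201=0, 202=16, 203=1, 204=8
Total waiting = 14 + 0 + 16 + 1 + 8 = 39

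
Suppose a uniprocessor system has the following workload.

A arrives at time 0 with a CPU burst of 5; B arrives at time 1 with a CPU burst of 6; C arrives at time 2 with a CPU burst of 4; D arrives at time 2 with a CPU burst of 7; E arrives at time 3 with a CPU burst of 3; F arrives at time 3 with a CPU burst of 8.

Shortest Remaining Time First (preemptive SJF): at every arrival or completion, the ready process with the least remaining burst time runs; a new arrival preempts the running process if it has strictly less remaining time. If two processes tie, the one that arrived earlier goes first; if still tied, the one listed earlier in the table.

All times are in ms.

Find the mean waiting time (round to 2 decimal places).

Schedule: | A 0-5 | E 5-8 | C 8-12 | B 12-18 | D 18-25 | F 25-33 |
Completion: A=5  B=18  C=12  D=25  E=8  F=33
Waiting times: A=0, B=11, C=6, D=16, E=2, F=22
Average waiting = (0+11+6+16+2+22) / 6 = 57/6 = 9.50

9.50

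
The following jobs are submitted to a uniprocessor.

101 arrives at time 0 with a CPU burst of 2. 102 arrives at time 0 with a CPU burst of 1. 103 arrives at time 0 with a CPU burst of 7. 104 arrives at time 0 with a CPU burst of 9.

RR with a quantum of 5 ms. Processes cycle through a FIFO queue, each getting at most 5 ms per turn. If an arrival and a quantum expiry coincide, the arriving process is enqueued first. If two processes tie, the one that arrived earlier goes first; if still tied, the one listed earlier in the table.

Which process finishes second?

102

Gantt: | 101 0-2 | 102 2-3 | 103 3-8 | 104 8-13 | 103 13-15 | 104 15-19 |
Completion: 101=2  102=3  103=15  104=19
Turnaround (C−A): 101=2  102=3  103=15  104=19
Finish order: 101 → 102 → 103 → 104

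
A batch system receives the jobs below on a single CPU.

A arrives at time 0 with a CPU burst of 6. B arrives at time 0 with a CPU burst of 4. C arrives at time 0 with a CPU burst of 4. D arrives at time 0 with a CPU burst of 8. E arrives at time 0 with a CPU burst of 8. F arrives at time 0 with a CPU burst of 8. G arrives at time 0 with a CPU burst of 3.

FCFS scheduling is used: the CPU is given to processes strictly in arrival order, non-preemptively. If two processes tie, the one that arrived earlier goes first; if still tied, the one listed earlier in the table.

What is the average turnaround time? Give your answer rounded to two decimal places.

23.00

Gantt: | A 0-6 | B 6-10 | C 10-14 | D 14-22 | E 22-30 | F 30-38 | G 38-41 |
Completion: A=6  B=10  C=14  D=22  E=30  F=38  G=41
Turnaround (C−A): A=6  B=10  C=14  D=22  E=30  F=38  G=41
Turnaround times: A=6, B=10, C=14, D=22, E=30, F=38, G=41
Average turnaround = (6+10+14+22+30+38+41) / 7 = 161/7 = 23.00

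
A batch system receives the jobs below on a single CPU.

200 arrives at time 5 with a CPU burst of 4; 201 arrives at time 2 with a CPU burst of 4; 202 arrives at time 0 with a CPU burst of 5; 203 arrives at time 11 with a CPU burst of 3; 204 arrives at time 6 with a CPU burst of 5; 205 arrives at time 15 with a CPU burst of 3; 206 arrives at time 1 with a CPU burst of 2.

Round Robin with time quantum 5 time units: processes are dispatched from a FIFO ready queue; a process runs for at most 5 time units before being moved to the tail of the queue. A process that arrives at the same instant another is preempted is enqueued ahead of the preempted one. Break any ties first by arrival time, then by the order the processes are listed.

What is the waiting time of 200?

Schedule: | 202 0-5 | 206 5-7 | 201 7-11 | 200 11-15 | 204 15-20 | 203 20-23 | 205 23-26 |
Completion: 200=15  201=11  202=5  203=23  204=20  205=26  206=7
Waiting(200) = turnaround − burst = 10 − 4 = 6

6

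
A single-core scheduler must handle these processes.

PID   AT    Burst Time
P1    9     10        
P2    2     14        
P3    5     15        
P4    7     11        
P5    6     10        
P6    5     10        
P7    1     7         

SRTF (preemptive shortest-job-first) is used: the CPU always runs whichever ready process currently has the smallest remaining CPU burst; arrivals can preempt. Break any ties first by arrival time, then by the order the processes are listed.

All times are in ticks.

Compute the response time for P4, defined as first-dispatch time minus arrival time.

Timeline: | idle 0-1 | P7 1-8 | P6 8-18 | P5 18-28 | P1 28-38 | P4 38-49 | P2 49-63 | P3 63-78 |
Completion: P1=38  P2=63  P3=78  P4=49  P5=28  P6=18  P7=8
Response(P4) = first start − arrival = 38 − 7 = 31

31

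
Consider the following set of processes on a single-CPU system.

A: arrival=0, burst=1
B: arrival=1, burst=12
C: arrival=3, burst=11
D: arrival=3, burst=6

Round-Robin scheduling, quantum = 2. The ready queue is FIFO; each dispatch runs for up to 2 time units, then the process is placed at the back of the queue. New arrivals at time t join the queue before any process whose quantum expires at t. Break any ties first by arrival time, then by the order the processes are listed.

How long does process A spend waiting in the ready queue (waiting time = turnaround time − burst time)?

0

Timeline: | A 0-1 | B 1-3 | C 3-5 | D 5-7 | B 7-9 | C 9-11 | D 11-13 | B 13-15 | C 15-17 | D 17-19 | B 19-21 | C 21-23 | B 23-25 | C 25-27 | B 27-29 | C 29-30 |
Completion: A=1  B=29  C=30  D=19
Waiting(A) = turnaround − burst = 1 − 1 = 0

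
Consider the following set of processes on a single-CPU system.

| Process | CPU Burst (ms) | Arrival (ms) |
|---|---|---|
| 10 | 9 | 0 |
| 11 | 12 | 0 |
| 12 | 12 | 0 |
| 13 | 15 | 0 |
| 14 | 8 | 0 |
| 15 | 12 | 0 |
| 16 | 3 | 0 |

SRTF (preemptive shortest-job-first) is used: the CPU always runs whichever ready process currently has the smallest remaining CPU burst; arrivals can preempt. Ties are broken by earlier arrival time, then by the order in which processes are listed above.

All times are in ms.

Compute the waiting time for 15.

44

Gantt: | 16 0-3 | 14 3-11 | 10 11-20 | 11 20-32 | 12 32-44 | 15 44-56 | 13 56-71 |
Completion: 10=20  11=32  12=44  13=71  14=11  15=56  16=3
Turnaround (C−A): 10=20  11=32  12=44  13=71  14=11  15=56  16=3
Waiting(15) = turnaround − burst = 56 − 12 = 44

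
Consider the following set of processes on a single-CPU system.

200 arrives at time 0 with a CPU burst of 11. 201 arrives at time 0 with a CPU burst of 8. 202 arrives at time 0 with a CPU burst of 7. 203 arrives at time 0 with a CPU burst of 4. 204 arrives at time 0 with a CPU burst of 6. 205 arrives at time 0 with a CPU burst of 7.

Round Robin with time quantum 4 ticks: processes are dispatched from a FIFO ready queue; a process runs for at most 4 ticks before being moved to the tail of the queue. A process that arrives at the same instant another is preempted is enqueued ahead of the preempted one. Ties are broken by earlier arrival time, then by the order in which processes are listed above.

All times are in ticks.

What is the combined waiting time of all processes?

Timeline: | 200 0-4 | 201 4-8 | 202 8-12 | 203 12-16 | 204 16-20 | 205 20-24 | 200 24-28 | 201 28-32 | 202 32-35 | 204 35-37 | 205 37-40 | 200 40-43 |
Completion: 200=43  201=32  202=35  203=16  204=37  205=40
Turnaround (C−A): 200=43  201=32  202=35  203=16  204=37  205=40
Waiting = turnaround − burst: 200=32, 201=24, 202=28, 203=12, 204=31, 205=33
Total waiting = 32 + 24 + 28 + 12 + 31 + 33 = 160

160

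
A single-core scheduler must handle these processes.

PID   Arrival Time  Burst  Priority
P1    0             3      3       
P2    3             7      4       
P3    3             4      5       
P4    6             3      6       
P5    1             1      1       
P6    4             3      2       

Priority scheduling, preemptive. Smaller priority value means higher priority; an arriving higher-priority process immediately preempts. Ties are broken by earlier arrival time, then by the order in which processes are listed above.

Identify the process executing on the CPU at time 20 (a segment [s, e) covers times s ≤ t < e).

P4

Gantt: | P1 0-1 | P5 1-2 | P1 2-4 | P6 4-7 | P2 7-14 | P3 14-18 | P4 18-21 |
Completion: P1=4  P2=14  P3=18  P4=21  P5=2  P6=7
Turnaround (C−A): P1=4  P2=11  P3=15  P4=15  P5=1  P6=3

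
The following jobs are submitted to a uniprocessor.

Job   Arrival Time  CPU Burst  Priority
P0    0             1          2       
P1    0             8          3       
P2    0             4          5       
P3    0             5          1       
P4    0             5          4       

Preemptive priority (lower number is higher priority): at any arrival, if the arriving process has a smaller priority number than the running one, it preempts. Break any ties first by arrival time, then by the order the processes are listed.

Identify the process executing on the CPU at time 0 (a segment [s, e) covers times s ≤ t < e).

P3

Schedule: | P3 0-5 | P0 5-6 | P1 6-14 | P4 14-19 | P2 19-23 |
Completion: P0=6  P1=14  P2=23  P3=5  P4=19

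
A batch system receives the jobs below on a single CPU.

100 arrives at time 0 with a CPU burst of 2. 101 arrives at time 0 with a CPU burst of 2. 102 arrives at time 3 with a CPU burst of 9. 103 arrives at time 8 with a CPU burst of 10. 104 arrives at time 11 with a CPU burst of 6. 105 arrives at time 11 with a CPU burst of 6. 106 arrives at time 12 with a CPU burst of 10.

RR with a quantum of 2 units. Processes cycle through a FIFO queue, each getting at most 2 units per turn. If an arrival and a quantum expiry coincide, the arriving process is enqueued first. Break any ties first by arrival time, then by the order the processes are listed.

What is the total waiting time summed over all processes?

105

Gantt: | 100 0-2 | 101 2-4 | 102 4-8 | 103 8-10 | 102 10-12 | 103 12-14 | 104 14-16 | 105 16-18 | 106 18-20 | 102 20-22 | 103 22-24 | 104 24-26 | 105 26-28 | 106 28-30 | 102 30-31 | 103 31-33 | 104 33-35 | 105 35-37 | 106 37-39 | 103 39-41 | 106 41-45 |
Completion: 100=2  101=4  102=31  103=41  104=35  105=37  106=45
Waiting = turnaround − burst: 100=0, 101=2, 102=19, 103=23, 104=18, 105=20, 106=23
Total waiting = 0 + 2 + 19 + 23 + 18 + 20 + 23 = 105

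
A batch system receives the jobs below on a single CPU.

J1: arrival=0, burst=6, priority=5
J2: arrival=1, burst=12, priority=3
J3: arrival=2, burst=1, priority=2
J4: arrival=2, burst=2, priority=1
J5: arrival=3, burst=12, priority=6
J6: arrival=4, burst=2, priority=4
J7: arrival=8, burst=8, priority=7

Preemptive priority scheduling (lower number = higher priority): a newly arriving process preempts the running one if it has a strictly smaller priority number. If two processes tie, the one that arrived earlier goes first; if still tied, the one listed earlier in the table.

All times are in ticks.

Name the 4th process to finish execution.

Schedule: | J1 0-1 | J2 1-2 | J4 2-4 | J3 4-5 | J2 5-16 | J6 16-18 | J1 18-23 | J5 23-35 | J7 35-43 |
Completion: J1=23  J2=16  J3=5  J4=4  J5=35  J6=18  J7=43
Finish order: J4 → J3 → J2 → J6 → J1 → J5 → J7

J6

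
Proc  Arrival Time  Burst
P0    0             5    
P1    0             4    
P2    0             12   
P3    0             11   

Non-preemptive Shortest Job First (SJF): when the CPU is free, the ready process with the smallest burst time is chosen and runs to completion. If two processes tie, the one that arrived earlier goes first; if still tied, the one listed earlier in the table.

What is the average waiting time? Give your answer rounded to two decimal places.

Timeline: | P1 0-4 | P0 4-9 | P3 9-20 | P2 20-32 |
Completion: P0=9  P1=4  P2=32  P3=20
Turnaround (C−A): P0=9  P1=4  P2=32  P3=20
Waiting times: P0=4, P1=0, P2=20, P3=9
Average waiting = (4+0+20+9) / 4 = 33/4 = 8.25

8.25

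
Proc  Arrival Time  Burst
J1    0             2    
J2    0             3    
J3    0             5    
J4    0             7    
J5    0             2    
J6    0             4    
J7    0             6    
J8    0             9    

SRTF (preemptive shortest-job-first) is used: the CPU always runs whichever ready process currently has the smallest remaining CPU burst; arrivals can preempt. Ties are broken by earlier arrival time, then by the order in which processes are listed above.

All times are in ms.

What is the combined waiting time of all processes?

Timeline: | J1 0-2 | J5 2-4 | J2 4-7 | J6 7-11 | J3 11-16 | J7 16-22 | J4 22-29 | J8 29-38 |
Completion: J1=2  J2=7  J3=16  J4=29  J5=4  J6=11  J7=22  J8=38
Turnaround (C−A): J1=2  J2=7  J3=16  J4=29  J5=4  J6=11  J7=22  J8=38
Waiting = turnaround − burst: J1=0, J2=4, J3=11, J4=22, J5=2, J6=7, J7=16, J8=29
Total waiting = 0 + 4 + 11 + 22 + 2 + 7 + 16 + 29 = 91

91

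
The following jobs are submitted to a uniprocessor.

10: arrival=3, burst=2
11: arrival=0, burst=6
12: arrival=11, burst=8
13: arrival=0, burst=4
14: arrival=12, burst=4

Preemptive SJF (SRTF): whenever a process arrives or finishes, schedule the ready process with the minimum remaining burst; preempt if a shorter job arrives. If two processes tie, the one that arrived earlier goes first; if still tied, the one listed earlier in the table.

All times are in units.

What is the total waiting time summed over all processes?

12

Gantt: | 13 0-4 | 10 4-6 | 11 6-12 | 14 12-16 | 12 16-24 |
Completion: 10=6  11=12  12=24  13=4  14=16
Turnaround (C−A): 10=3  11=12  12=13  13=4  14=4
Waiting = turnaround − burst: 10=1, 11=6, 12=5, 13=0, 14=0
Total waiting = 1 + 6 + 5 + 0 + 0 = 12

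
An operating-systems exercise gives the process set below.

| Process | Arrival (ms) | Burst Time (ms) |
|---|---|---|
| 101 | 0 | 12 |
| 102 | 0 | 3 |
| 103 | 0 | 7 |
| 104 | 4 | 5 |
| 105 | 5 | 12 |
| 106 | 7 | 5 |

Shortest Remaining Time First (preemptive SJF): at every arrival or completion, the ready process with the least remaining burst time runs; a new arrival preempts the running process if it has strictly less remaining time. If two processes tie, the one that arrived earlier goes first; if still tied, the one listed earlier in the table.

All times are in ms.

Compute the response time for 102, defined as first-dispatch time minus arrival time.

0

Schedule: | 102 0-3 | 103 3-4 | 104 4-9 | 106 9-14 | 103 14-20 | 101 20-32 | 105 32-44 |
Completion: 101=32  102=3  103=20  104=9  105=44  106=14
Response(102) = first start − arrival = 0 − 0 = 0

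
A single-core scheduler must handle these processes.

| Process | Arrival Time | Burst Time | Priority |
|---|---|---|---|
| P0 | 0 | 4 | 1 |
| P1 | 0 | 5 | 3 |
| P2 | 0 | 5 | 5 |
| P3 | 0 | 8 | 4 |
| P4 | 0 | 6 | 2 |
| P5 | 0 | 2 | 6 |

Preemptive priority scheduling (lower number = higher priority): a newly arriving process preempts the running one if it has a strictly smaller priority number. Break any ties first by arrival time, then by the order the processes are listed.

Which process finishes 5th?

Gantt: | P0 0-4 | P4 4-10 | P1 10-15 | P3 15-23 | P2 23-28 | P5 28-30 |
Completion: P0=4  P1=15  P2=28  P3=23  P4=10  P5=30
Turnaround (C−A): P0=4  P1=15  P2=28  P3=23  P4=10  P5=30
Finish order: P0 → P4 → P1 → P3 → P2 → P5

P2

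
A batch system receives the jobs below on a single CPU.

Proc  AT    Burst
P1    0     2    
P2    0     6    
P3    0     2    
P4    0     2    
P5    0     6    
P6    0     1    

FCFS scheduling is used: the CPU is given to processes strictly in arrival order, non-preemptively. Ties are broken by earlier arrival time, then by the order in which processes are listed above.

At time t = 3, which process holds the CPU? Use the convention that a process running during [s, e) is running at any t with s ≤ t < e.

Gantt: | P1 0-2 | P2 2-8 | P3 8-10 | P4 10-12 | P5 12-18 | P6 18-19 |
Completion: P1=2  P2=8  P3=10  P4=12  P5=18  P6=19
Turnaround (C−A): P1=2  P2=8  P3=10  P4=12  P5=18  P6=19

P2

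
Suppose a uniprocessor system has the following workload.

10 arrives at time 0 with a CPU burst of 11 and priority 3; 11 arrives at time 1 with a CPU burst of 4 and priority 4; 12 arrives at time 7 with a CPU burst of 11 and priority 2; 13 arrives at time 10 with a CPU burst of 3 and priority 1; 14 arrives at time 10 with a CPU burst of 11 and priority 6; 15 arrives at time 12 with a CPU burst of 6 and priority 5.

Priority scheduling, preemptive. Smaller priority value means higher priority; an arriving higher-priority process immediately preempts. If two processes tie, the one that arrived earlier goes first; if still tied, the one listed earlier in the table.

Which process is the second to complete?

Schedule: | 10 0-7 | 12 7-10 | 13 10-13 | 12 13-21 | 10 21-25 | 11 25-29 | 15 29-35 | 14 35-46 |
Completion: 10=25  11=29  12=21  13=13  14=46  15=35
Turnaround (C−A): 10=25  11=28  12=14  13=3  14=36  15=23
Finish order: 13 → 12 → 10 → 11 → 15 → 14

12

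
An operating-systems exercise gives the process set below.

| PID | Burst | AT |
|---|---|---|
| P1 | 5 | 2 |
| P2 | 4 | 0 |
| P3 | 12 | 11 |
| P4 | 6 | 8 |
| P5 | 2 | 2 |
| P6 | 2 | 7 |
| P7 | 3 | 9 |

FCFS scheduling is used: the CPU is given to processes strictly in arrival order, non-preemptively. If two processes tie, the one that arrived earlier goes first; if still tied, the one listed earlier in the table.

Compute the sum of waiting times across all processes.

Gantt: | P2 0-4 | P1 4-9 | P5 9-11 | P6 11-13 | P4 13-19 | P7 19-22 | P3 22-34 |
Completion: P1=9  P2=4  P3=34  P4=19  P5=11  P6=13  P7=22
Turnaround (C−A): P1=7  P2=4  P3=23  P4=11  P5=9  P6=6  P7=13
Waiting = turnaround − burst: P1=2, P2=0, P3=11, P4=5, P5=7, P6=4, P7=10
Total waiting = 2 + 0 + 11 + 5 + 7 + 4 + 10 = 39

39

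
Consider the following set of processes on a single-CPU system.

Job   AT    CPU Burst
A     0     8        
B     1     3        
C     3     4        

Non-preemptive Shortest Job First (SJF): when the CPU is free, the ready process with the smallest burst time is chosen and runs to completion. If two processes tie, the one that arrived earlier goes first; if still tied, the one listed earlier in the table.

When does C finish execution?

Gantt: | A 0-8 | B 8-11 | C 11-15 |
Completion: A=8  B=11  C=15

15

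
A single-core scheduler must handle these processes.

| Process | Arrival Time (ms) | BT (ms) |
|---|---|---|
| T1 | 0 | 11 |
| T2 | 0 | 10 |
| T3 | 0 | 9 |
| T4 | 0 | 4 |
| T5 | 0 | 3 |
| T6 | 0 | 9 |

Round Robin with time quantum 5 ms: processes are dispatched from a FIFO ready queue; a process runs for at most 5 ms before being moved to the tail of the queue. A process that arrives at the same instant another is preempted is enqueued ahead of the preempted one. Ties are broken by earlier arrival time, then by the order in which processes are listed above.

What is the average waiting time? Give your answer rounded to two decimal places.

Schedule: | T1 0-5 | T2 5-10 | T3 10-15 | T4 15-19 | T5 19-22 | T6 22-27 | T1 27-32 | T2 32-37 | T3 37-41 | T6 41-45 | T1 45-46 |
Completion: T1=46  T2=37  T3=41  T4=19  T5=22  T6=45
Turnaround (C−A): T1=46  T2=37  T3=41  T4=19  T5=22  T6=45
Waiting times: T1=35, T2=27, T3=32, T4=15, T5=19, T6=36
Average waiting = (35+27+32+15+19+36) / 6 = 164/6 = 27.33

27.33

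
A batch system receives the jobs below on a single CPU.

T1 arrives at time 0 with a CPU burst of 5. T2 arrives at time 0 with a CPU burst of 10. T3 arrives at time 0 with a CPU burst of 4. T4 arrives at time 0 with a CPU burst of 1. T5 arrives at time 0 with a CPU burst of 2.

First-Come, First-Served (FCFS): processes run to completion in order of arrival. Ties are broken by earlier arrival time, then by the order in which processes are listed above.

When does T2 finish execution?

15

Gantt: | T1 0-5 | T2 5-15 | T3 15-19 | T4 19-20 | T5 20-22 |
Completion: T1=5  T2=15  T3=19  T4=20  T5=22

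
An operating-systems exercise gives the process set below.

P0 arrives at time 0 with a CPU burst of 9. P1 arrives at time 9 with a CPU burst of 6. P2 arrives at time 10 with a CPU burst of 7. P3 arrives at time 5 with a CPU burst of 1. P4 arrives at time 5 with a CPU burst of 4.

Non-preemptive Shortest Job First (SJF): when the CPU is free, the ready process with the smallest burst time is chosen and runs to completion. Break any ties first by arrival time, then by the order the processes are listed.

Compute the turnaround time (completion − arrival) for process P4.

9

Timeline: | P0 0-9 | P3 9-10 | P4 10-14 | P1 14-20 | P2 20-27 |
Completion: P0=9  P1=20  P2=27  P3=10  P4=14
Turnaround (C−A): P0=9  P1=11  P2=17  P3=5  P4=9
Turnaround(P4) = completion − arrival = 14 − 5 = 9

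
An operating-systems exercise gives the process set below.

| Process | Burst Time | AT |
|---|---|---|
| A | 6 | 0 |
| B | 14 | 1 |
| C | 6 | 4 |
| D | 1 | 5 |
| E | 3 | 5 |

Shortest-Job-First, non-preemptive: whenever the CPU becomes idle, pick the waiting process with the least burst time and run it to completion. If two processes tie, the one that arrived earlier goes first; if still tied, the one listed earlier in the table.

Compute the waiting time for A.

Gantt: | A 0-6 | D 6-7 | E 7-10 | C 10-16 | B 16-30 |
Completion: A=6  B=30  C=16  D=7  E=10
Turnaround (C−A): A=6  B=29  C=12  D=2  E=5
Waiting(A) = turnaround − burst = 6 − 6 = 0

0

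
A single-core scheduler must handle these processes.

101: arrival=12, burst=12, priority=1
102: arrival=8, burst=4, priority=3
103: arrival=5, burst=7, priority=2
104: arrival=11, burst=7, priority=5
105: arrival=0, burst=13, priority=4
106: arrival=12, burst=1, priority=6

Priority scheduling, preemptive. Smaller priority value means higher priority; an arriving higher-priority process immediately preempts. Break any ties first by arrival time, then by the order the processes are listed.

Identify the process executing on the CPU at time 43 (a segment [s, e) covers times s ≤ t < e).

Schedule: | 105 0-5 | 103 5-12 | 101 12-24 | 102 24-28 | 105 28-36 | 104 36-43 | 106 43-44 |
Completion: 101=24  102=28  103=12  104=43  105=36  106=44
Turnaround (C−A): 101=12  102=20  103=7  104=32  105=36  106=32

106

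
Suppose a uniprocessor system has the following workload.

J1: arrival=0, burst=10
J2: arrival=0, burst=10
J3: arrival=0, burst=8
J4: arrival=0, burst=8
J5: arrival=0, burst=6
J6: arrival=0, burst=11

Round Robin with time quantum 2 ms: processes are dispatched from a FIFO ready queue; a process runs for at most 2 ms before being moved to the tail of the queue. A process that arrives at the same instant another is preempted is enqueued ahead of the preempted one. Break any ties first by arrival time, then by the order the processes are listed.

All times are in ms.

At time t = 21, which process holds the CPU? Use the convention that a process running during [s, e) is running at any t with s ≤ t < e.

J5

Gantt: | J1 0-2 | J2 2-4 | J3 4-6 | J4 6-8 | J5 8-10 | J6 10-12 | J1 12-14 | J2 14-16 | J3 16-18 | J4 18-20 | J5 20-22 | J6 22-24 | J1 24-26 | J2 26-28 | J3 28-30 | J4 30-32 | J5 32-34 | J6 34-36 | J1 36-38 | J2 38-40 | J3 40-42 | J4 42-44 | J6 44-46 | J1 46-48 | J2 48-50 | J6 50-53 |
Completion: J1=48  J2=50  J3=42  J4=44  J5=34  J6=53
Turnaround (C−A): J1=48  J2=50  J3=42  J4=44  J5=34  J6=53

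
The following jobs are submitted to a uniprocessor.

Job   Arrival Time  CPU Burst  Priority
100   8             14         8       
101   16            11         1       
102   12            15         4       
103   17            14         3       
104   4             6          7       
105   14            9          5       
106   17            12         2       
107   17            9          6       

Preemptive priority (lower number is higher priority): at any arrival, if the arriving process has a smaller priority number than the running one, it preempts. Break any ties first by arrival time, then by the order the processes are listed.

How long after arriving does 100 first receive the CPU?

Gantt: | idle 0-4 | 104 4-10 | 100 10-12 | 102 12-16 | 101 16-27 | 106 27-39 | 103 39-53 | 102 53-64 | 105 64-73 | 107 73-82 | 100 82-94 |
Completion: 100=94  101=27  102=64  103=53  104=10  105=73  106=39  107=82
Turnaround (C−A): 100=86  101=11  102=52  103=36  104=6  105=59  106=22  107=65
Response(100) = first start − arrival = 10 − 8 = 2

2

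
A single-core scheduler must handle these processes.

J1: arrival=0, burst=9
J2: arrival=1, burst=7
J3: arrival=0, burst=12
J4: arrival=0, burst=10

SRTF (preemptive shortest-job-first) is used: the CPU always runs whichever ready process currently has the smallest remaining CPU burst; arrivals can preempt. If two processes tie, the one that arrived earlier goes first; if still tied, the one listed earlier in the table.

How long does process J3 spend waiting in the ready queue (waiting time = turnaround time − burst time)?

26

Timeline: | J1 0-1 | J2 1-8 | J1 8-16 | J4 16-26 | J3 26-38 |
Completion: J1=16  J2=8  J3=38  J4=26
Waiting(J3) = turnaround − burst = 38 − 12 = 26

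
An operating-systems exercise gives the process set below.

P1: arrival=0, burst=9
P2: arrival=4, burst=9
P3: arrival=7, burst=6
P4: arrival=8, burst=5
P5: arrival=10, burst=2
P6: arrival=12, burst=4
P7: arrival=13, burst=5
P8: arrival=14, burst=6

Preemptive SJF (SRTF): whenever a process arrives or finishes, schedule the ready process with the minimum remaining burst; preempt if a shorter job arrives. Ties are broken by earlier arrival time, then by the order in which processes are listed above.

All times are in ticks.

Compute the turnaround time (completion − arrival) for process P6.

8

Timeline: | P1 0-9 | P4 9-10 | P5 10-12 | P4 12-16 | P6 16-20 | P7 20-25 | P3 25-31 | P8 31-37 | P2 37-46 |
Completion: P1=9  P2=46  P3=31  P4=16  P5=12  P6=20  P7=25  P8=37
Turnaround (C−A): P1=9  P2=42  P3=24  P4=8  P5=2  P6=8  P7=12  P8=23
Turnaround(P6) = completion − arrival = 20 − 12 = 8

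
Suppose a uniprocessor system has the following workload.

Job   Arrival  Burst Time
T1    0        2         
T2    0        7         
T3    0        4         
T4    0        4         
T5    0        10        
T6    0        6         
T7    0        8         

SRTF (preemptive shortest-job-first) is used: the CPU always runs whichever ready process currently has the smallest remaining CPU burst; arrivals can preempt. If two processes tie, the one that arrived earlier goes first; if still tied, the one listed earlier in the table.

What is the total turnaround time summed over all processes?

129

Timeline: | T1 0-2 | T3 2-6 | T4 6-10 | T6 10-16 | T2 16-23 | T7 23-31 | T5 31-41 |
Completion: T1=2  T2=23  T3=6  T4=10  T5=41  T6=16  T7=31
Turnaround (C−A): T1=2  T2=23  T3=6  T4=10  T5=41  T6=16  T7=31
Turnaround = completion − arrival: T1=2, T2=23, T3=6, T4=10, T5=41, T6=16, T7=31
Total turnaround = 2 + 23 + 6 + 10 + 41 + 16 + 31 = 129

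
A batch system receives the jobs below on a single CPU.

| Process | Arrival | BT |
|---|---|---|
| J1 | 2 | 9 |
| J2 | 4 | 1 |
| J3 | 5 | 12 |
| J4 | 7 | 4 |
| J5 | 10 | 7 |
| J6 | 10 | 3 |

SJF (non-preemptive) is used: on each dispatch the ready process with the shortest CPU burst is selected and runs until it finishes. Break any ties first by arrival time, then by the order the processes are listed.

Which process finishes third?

J6

Schedule: | idle 0-2 | J1 2-11 | J2 11-12 | J6 12-15 | J4 15-19 | J5 19-26 | J3 26-38 |
Completion: J1=11  J2=12  J3=38  J4=19  J5=26  J6=15
Finish order: J1 → J2 → J6 → J4 → J5 → J3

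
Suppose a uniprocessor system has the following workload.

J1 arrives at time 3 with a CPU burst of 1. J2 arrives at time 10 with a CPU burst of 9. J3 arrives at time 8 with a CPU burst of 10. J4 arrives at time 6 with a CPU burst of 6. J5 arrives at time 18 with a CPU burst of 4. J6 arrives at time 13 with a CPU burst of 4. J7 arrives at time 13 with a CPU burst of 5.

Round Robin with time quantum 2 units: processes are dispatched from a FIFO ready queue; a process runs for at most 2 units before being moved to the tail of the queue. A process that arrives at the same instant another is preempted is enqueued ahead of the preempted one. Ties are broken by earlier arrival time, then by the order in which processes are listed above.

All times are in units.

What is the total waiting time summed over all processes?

Timeline: | idle 0-3 | J1 3-4 | idle 4-6 | J4 6-8 | J3 8-10 | J4 10-12 | J2 12-14 | J3 14-16 | J4 16-18 | J6 18-20 | J7 20-22 | J2 22-24 | J3 24-26 | J5 26-28 | J6 28-30 | J7 30-32 | J2 32-34 | J3 34-36 | J5 36-38 | J7 38-39 | J2 39-41 | J3 41-43 | J2 43-44 |
Completion: J1=4  J2=44  J3=43  J4=18  J5=38  J6=30  J7=39
Waiting = turnaround − burst: J1=0, J2=25, J3=25, J4=6, J5=16, J6=13, J7=21
Total waiting = 0 + 25 + 25 + 6 + 16 + 13 + 21 = 106

106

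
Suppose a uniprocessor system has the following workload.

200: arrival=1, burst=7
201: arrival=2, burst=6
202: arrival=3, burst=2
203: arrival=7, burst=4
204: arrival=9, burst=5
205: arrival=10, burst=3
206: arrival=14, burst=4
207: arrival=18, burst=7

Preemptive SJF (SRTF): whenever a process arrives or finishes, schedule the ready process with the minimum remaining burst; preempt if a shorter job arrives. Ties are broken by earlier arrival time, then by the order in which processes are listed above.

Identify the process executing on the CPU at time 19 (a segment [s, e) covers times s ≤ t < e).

Timeline: | idle 0-1 | 200 1-3 | 202 3-5 | 200 5-10 | 205 10-13 | 203 13-17 | 206 17-21 | 204 21-26 | 201 26-32 | 207 32-39 |
Completion: 200=10  201=32  202=5  203=17  204=26  205=13  206=21  207=39

206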